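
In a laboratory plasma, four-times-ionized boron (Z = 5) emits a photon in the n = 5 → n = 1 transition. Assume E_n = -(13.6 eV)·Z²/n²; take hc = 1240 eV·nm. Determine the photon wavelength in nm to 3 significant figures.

3.80 nm

For Z = 5 the level energies scale as Z², so the effective Rydberg energy is 13.6 × 25 = 340.0 eV.
ΔE = 340.0 × (1/1² − 1/5²) = 340.0 × 0.9600 = 326.4 eV.
λ = hc/ΔE = 1240 / 326.4 = 3.80 nm.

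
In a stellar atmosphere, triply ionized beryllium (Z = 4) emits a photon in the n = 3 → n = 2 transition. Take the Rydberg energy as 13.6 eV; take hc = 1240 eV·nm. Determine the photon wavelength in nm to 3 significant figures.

41.0 nm

For Z = 4 the level energies scale as Z², so the effective Rydberg energy is 13.6 × 16 = 217.6 eV.
ΔE = 217.6 × (1/2² − 1/3²) = 217.6 × 0.1389 = 30.22 eV.
λ = hc/ΔE = 1240 / 30.22 = 41.0 nm.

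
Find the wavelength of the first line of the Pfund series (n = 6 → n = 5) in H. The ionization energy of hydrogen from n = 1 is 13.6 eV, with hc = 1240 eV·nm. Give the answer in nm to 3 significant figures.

The Pfund series terminates on n_f = 5; the first line has n_i = 5+1 = 6.
ΔE = 13.60 × (1/5² − 1/6²) = 0.1662 eV.
λ = 1240 / 0.1662 = 7460 nm.

7460 nm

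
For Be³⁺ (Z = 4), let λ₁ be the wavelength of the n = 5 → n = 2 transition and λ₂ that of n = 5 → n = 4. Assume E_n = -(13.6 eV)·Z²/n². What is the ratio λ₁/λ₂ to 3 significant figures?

0.107

λ ∝ 1/ΔE ∝ 1/(1/n_f² − 1/n_i²), and the Z² and hc factors cancel in the ratio.
λ₁/λ₂ = (1/4² − 1/5²)/(1/2² − 1/5²) = 0.02250/0.2100 = 0.107.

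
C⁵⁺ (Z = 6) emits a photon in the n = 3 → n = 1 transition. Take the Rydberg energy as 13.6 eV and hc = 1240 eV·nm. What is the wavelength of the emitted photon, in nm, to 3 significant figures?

2.85 nm

For Z = 6 the level energies scale as Z², so the effective Rydberg energy is 13.6 × 36 = 489.6 eV.
ΔE = 489.6 × (1/1² − 1/3²) = 489.6 × 0.8889 = 435.2 eV.
λ = hc/ΔE = 1240 / 435.2 = 2.85 nm.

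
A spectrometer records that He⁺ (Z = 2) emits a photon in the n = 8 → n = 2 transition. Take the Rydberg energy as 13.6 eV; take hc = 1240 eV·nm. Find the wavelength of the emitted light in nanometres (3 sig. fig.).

For Z = 2 the level energies scale as Z², so the effective Rydberg energy is 13.6 × 4 = 54.40 eV.
ΔE = 54.40 × (1/2² − 1/8²) = 54.40 × 0.2344 = 12.75 eV.
λ = hc/ΔE = 1240 / 12.75 = 97.3 nm.

97.3 nm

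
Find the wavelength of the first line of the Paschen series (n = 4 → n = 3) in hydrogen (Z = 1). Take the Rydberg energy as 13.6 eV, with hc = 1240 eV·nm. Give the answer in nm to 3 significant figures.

The Paschen series terminates on n_f = 3; the first line has n_i = 3+1 = 4.
ΔE = 13.60 × (1/3² − 1/4²) = 0.6611 eV.
λ = 1240 / 0.6611 = 1880 nm.

1880 nm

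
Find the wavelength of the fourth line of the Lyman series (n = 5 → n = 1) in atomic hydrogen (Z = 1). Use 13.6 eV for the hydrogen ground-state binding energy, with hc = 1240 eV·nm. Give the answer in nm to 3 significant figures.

95.0 nm

The Lyman series terminates on n_f = 1; the fourth line has n_i = 1+4 = 5.
ΔE = 13.60 × (1/1² − 1/5²) = 13.06 eV.
λ = 1240 / 13.06 = 95.0 nm.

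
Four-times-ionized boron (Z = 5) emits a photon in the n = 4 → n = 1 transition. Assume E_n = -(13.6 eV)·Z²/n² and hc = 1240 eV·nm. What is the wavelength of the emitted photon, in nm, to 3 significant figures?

For Z = 5 the level energies scale as Z², so the effective Rydberg energy is 13.6 × 25 = 340.0 eV.
ΔE = 340.0 × (1/1² − 1/4²) = 340.0 × 0.9375 = 318.8 eV.
λ = hc/ΔE = 1240 / 318.8 = 3.89 nm.

3.89 nm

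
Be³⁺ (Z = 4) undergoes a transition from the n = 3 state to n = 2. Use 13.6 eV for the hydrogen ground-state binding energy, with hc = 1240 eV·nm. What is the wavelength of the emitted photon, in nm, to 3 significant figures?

41.0 nm

For Z = 4 the level energies scale as Z², so the effective Rydberg energy is 13.6 × 16 = 217.6 eV.
ΔE = 217.6 × (1/2² − 1/3²) = 217.6 × 0.1389 = 30.22 eV.
λ = hc/ΔE = 1240 / 30.22 = 41.0 nm.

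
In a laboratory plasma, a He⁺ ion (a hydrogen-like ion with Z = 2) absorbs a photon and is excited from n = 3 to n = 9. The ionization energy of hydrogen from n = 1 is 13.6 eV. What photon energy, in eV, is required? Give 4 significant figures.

5.373 eV

The Bohr energies scale as Z², so for Z = 2: E_n = −54.40/n² eV.
E_9 = −54.40/81 = −0.6716 eV and E_3 = −54.40/9 = −6.044 eV.
The photon energy is |E_9 − E_3| = 5.373 eV.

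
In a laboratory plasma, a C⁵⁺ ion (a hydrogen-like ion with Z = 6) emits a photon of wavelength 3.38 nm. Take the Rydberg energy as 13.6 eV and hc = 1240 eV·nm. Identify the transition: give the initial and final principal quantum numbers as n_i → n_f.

The photon energy is ΔE = hc/λ = 1240 / 3.38 = 366.9 eV.
With Z = 6, ΔE = 489.6 × (1/n_f² − 1/n_i²), so 1/n_f² − 1/n_i² = 0.7493.
Trying n_f = 1 gives 1/n_i² = 0.2507, i.e. n_i ≈ 2; this pair matches.

n_i = 2, n_f = 1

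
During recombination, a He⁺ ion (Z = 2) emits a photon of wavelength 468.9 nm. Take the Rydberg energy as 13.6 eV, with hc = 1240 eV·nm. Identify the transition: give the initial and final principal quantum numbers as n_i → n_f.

n_i = 4, n_f = 3

The photon energy is ΔE = hc/λ = 1240 / 468.9 = 2.644 eV.
With Z = 2, ΔE = 54.40 × (1/n_f² − 1/n_i²), so 1/n_f² − 1/n_i² = 0.04861.
Trying n_f = 3 gives 1/n_i² = 0.06250, i.e. n_i ≈ 4; this pair matches.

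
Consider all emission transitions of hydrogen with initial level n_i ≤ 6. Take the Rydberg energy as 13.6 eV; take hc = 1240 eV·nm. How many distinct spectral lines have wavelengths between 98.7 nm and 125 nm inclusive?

Enumerate all n_i → n_f pairs with 1 ≤ n_f < n_i ≤ 6 and compute λ = 1240 / [13.6·1·(1/n_f² − 1/n_i²)].
Lines falling in [98.7, 125] nm: 3→1 (102.6 nm), 2→1 (121.6 nm).

2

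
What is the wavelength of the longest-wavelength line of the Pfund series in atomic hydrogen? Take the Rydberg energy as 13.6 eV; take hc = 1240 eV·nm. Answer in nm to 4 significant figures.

The Pfund series terminates on n_f = 5; the first line has n_i = 5+1 = 6.
ΔE = 13.60 × (1/5² − 1/6²) = 0.1662 eV.
λ = 1240 / 0.1662 = 7460 nm.

7460 nm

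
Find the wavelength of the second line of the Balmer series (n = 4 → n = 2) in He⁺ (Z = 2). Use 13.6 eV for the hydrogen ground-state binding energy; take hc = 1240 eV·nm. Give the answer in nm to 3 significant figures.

122 nm

The Balmer series terminates on n_f = 2; the second line has n_i = 2+2 = 4.
ΔE = 54.40 × (1/2² − 1/4²) = 10.20 eV.
λ = 1240 / 10.20 = 122 nm.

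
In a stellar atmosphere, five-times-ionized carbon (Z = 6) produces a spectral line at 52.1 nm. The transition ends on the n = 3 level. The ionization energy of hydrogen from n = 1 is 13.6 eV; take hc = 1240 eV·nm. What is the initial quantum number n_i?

n_i = 4

The photon energy is ΔE = hc/λ = 1240 / 52.1 = 23.80 eV.
With Z = 6, ΔE = 489.6 × (1/n_f² − 1/n_i²), so 1/n_f² − 1/n_i² = 0.04861.
With n_f = 3: 1/n_i² = 1/9 − 0.04861 = 0.06250, so n_i ≈ 4.00.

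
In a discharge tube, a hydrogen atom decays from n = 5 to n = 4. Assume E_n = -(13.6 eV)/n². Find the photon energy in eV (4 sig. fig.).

E_5 = −13.60/25 = −0.5440 eV and E_4 = −13.60/16 = −0.8500 eV.
The photon energy is |E_5 − E_4| = 0.3060 eV.

0.3060 eV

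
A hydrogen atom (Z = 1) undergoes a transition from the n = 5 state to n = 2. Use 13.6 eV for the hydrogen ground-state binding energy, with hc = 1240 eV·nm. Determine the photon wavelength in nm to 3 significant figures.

434 nm

ΔE = 13.60 × (1/2² − 1/5²) = 13.60 × 0.2100 = 2.856 eV.
λ = hc/ΔE = 1240 / 2.856 = 434 nm.
This line belongs to the Balmer series.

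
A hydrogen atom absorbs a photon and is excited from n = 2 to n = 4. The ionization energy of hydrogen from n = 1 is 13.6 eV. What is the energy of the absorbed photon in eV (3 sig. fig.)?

2.55 eV

E_4 = −13.60/16 = −0.8500 eV and E_2 = −13.60/4 = −3.400 eV.
The photon energy is |E_4 − E_2| = 2.55 eV.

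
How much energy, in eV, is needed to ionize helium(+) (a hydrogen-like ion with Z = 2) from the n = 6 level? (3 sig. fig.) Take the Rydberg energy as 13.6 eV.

E_n = −13.6 Z²/n² = −54.40/n² eV for Z = 2.
E_6 = −54.40/36 = −1.51 eV, so ionization (to E = 0) requires 1.51 eV.

1.51 eV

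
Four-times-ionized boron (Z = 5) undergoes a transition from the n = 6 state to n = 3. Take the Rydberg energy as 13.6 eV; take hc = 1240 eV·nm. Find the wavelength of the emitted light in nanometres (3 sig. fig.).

For Z = 5 the level energies scale as Z², so the effective Rydberg energy is 13.6 × 25 = 340.0 eV.
ΔE = 340.0 × (1/3² − 1/6²) = 340.0 × 0.08333 = 28.33 eV.
λ = hc/ΔE = 1240 / 28.33 = 43.8 nm.

43.8 nm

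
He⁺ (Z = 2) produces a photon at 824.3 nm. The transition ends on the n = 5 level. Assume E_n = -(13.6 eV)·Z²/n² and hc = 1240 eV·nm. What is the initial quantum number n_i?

The photon energy is ΔE = hc/λ = 1240 / 824.3 = 1.504 eV.
With Z = 2, ΔE = 54.40 × (1/n_f² − 1/n_i²), so 1/n_f² − 1/n_i² = 0.02765.
With n_f = 5: 1/n_i² = 1/25 − 0.02765 = 0.01235, so n_i ≈ 9.00.

n_i = 9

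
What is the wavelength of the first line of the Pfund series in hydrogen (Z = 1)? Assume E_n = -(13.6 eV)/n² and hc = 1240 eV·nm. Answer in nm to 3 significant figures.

7460 nm

The Pfund series terminates on n_f = 5; the first line has n_i = 5+1 = 6.
ΔE = 13.60 × (1/5² − 1/6²) = 0.1662 eV.
λ = 1240 / 0.1662 = 7460 nm.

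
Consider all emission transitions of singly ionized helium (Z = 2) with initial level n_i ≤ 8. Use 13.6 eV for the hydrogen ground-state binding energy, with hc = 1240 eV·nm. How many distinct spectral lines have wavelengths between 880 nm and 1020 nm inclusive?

Enumerate all n_i → n_f pairs with 1 ≤ n_f < n_i ≤ 8 and compute λ = 1240 / [13.6·4·(1/n_f² − 1/n_i²)].
Lines falling in [880, 1020] nm: 8→5 (935.1 nm), 5→4 (1013 nm).

2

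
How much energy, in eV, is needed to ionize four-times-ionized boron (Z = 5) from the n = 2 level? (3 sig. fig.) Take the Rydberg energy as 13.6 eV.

E_n = −13.6 Z²/n² = −340.0/n² eV for Z = 5.
E_2 = −340.0/4 = −85.0 eV, so ionization (to E = 0) requires 85.0 eV.

85.0 eV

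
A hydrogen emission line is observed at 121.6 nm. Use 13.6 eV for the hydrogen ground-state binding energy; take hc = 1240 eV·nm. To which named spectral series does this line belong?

Lyman

ΔE = 1240/121.6 = 10.20 eV.
This matches 13.6 × (1/1² − 1/2²), so n_f = 1: the Lyman series.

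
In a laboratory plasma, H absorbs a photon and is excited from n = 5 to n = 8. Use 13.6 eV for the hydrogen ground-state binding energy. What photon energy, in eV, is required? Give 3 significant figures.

0.332 eV

E_8 = −13.60/64 = −0.2125 eV and E_5 = −13.60/25 = −0.5440 eV.
The photon energy is |E_8 − E_5| = 0.332 eV.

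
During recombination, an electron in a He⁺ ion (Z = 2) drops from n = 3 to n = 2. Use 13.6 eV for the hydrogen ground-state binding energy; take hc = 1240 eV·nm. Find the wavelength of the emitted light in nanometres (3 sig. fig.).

For Z = 2 the level energies scale as Z², so the effective Rydberg energy is 13.6 × 4 = 54.40 eV.
ΔE = 54.40 × (1/2² − 1/3²) = 54.40 × 0.1389 = 7.556 eV.
λ = hc/ΔE = 1240 / 7.556 = 164 nm.

164 nm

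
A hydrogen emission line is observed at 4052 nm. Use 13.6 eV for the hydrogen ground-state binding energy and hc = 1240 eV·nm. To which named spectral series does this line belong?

ΔE = 1240/4052 = 0.3060 eV.
This matches 13.6 × (1/4² − 1/5²), so n_f = 4: the Brackett series.

Brackett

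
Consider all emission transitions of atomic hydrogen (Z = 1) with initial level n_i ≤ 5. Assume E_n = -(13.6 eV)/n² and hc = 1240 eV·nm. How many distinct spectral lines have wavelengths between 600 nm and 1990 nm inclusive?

Enumerate all n_i → n_f pairs with 1 ≤ n_f < n_i ≤ 5 and compute λ = 1240 / [13.6·1·(1/n_f² − 1/n_i²)].
Lines falling in [600, 1990] nm: 3→2 (656.5 nm), 5→3 (1282 nm), 4→3 (1876 nm).

3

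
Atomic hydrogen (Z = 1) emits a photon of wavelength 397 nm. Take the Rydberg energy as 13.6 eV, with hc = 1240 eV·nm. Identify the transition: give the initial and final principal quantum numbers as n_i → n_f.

n_i = 7, n_f = 2

The photon energy is ΔE = hc/λ = 1240 / 397 = 3.123 eV.
With Z = 1, ΔE = 13.60 × (1/n_f² − 1/n_i²), so 1/n_f² − 1/n_i² = 0.2297.
Trying n_f = 2 gives 1/n_i² = 0.02034, i.e. n_i ≈ 7; this pair matches.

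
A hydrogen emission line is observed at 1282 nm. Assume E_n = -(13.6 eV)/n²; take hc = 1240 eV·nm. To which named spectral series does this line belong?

ΔE = 1240/1282 = 0.9672 eV.
This matches 13.6 × (1/3² − 1/5²), so n_f = 3: the Paschen series.

Paschen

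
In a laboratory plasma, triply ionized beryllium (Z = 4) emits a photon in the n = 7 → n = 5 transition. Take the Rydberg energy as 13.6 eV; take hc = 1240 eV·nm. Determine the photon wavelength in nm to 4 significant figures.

For Z = 4 the level energies scale as Z², so the effective Rydberg energy is 13.6 × 16 = 217.6 eV.
ΔE = 217.6 × (1/5² − 1/7²) = 217.6 × 0.01959 = 4.263 eV.
λ = hc/ΔE = 1240 / 4.263 = 290.9 nm.

290.9 nm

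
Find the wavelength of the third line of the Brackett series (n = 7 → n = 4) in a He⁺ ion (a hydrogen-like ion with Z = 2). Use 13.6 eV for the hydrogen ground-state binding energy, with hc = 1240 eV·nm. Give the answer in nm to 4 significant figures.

The Brackett series terminates on n_f = 4; the third line has n_i = 4+3 = 7.
ΔE = 54.40 × (1/4² − 1/7²) = 2.290 eV.
λ = 1240 / 2.290 = 541.5 nm.

541.5 nm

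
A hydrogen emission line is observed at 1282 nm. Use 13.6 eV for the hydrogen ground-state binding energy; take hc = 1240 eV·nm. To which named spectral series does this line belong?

Paschen

ΔE = 1240/1282 = 0.9672 eV.
This matches 13.6 × (1/3² − 1/5²), so n_f = 3: the Paschen series.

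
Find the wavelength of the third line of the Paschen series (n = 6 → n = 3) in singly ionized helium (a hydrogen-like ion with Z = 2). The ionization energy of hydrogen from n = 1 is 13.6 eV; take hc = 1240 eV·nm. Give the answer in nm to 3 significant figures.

274 nm

The Paschen series terminates on n_f = 3; the third line has n_i = 3+3 = 6.
ΔE = 54.40 × (1/3² − 1/6²) = 4.533 eV.
λ = 1240 / 4.533 = 274 nm.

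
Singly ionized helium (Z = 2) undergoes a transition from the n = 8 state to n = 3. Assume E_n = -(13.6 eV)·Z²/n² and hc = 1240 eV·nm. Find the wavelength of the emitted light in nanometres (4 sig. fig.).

For Z = 2 the level energies scale as Z², so the effective Rydberg energy is 13.6 × 4 = 54.40 eV.
ΔE = 54.40 × (1/3² − 1/8²) = 54.40 × 0.09549 = 5.194 eV.
λ = hc/ΔE = 1240 / 5.194 = 238.7 nm.

238.7 nm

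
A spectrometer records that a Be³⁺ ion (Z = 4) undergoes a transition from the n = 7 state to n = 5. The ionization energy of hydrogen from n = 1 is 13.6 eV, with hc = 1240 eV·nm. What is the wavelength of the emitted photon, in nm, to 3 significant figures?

291 nm

For Z = 4 the level energies scale as Z², so the effective Rydberg energy is 13.6 × 16 = 217.6 eV.
ΔE = 217.6 × (1/5² − 1/7²) = 217.6 × 0.01959 = 4.263 eV.
λ = hc/ΔE = 1240 / 4.263 = 291 nm.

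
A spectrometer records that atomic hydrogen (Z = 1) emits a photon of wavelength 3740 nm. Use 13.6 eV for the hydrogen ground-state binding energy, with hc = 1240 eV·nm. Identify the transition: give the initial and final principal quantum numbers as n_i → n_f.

n_i = 8, n_f = 5

The photon energy is ΔE = hc/λ = 1240 / 3740 = 0.3316 eV.
With Z = 1, ΔE = 13.60 × (1/n_f² − 1/n_i²), so 1/n_f² − 1/n_i² = 0.02438.
Trying n_f = 5 gives 1/n_i² = 0.01562, i.e. n_i ≈ 8; this pair matches.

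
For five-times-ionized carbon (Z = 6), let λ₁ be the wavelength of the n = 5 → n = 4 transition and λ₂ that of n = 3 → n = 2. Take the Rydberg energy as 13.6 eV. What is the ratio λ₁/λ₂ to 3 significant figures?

6.17

λ ∝ 1/ΔE ∝ 1/(1/n_f² − 1/n_i²), and the Z² and hc factors cancel in the ratio.
λ₁/λ₂ = (1/2² − 1/3²)/(1/4² − 1/5²) = 0.1389/0.02250 = 6.17.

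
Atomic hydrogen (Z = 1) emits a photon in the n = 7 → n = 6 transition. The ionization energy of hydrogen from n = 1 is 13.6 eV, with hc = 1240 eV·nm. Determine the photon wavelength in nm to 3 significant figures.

12400 nm

ΔE = 13.60 × (1/6² − 1/7²) = 13.60 × 0.007370 = 0.1002 eV.
λ = hc/ΔE = 1240 / 0.1002 = 12400 nm.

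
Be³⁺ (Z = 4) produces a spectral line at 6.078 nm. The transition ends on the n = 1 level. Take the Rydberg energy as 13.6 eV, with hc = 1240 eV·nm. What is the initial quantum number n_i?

n_i = 4

The photon energy is ΔE = hc/λ = 1240 / 6.078 = 204.0 eV.
With Z = 4, ΔE = 217.6 × (1/n_f² − 1/n_i²), so 1/n_f² − 1/n_i² = 0.9376.
With n_f = 1: 1/n_i² = 1/1 − 0.9376 = 0.06243, so n_i ≈ 4.00.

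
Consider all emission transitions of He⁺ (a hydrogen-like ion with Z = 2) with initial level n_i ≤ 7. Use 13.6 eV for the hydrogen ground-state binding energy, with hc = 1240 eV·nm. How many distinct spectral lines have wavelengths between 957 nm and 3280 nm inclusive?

Enumerate all n_i → n_f pairs with 1 ≤ n_f < n_i ≤ 7 and compute λ = 1240 / [13.6·4·(1/n_f² − 1/n_i²)].
Lines falling in [957, 3280] nm: 5→4 (1013 nm), 7→5 (1163 nm), 6→5 (1865 nm), 7→6 (3093 nm).

4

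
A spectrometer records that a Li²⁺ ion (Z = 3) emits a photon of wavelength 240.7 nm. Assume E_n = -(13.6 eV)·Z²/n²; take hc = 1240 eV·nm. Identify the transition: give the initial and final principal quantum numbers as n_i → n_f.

n_i = 7, n_f = 4

The photon energy is ΔE = hc/λ = 1240 / 240.7 = 5.152 eV.
With Z = 3, ΔE = 122.4 × (1/n_f² − 1/n_i²), so 1/n_f² − 1/n_i² = 0.04209.
Trying n_f = 4 gives 1/n_i² = 0.02041, i.e. n_i ≈ 7; this pair matches.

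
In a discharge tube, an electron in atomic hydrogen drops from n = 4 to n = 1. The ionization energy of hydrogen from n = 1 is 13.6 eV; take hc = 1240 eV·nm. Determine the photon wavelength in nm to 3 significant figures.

97.3 nm

ΔE = 13.60 × (1/1² − 1/4²) = 13.60 × 0.9375 = 12.75 eV.
λ = hc/ΔE = 1240 / 12.75 = 97.3 nm.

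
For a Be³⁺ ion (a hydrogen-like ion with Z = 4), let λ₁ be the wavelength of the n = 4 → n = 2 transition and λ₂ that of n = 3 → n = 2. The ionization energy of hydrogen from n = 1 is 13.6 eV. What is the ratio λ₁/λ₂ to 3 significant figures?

0.741

λ ∝ 1/ΔE ∝ 1/(1/n_f² − 1/n_i²), and the Z² and hc factors cancel in the ratio.
λ₁/λ₂ = (1/2² − 1/3²)/(1/2² − 1/4²) = 0.1389/0.1875 = 0.741.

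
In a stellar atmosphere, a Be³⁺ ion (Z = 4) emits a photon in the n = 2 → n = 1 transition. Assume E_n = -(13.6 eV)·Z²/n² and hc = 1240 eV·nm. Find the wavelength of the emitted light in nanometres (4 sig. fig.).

7.598 nm

For Z = 4 the level energies scale as Z², so the effective Rydberg energy is 13.6 × 16 = 217.6 eV.
ΔE = 217.6 × (1/1² − 1/2²) = 217.6 × 0.7500 = 163.2 eV.
λ = hc/ΔE = 1240 / 163.2 = 7.598 nm.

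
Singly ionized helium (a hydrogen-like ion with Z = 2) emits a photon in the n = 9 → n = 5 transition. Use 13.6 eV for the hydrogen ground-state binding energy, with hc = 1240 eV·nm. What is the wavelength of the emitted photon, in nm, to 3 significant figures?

824 nm

For Z = 2 the level energies scale as Z², so the effective Rydberg energy is 13.6 × 4 = 54.40 eV.
ΔE = 54.40 × (1/5² − 1/9²) = 54.40 × 0.02765 = 1.504 eV.
λ = hc/ΔE = 1240 / 1.504 = 824 nm.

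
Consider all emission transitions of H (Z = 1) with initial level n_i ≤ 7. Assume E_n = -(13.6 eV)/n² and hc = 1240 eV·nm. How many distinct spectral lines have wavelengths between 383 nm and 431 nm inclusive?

2

Enumerate all n_i → n_f pairs with 1 ≤ n_f < n_i ≤ 7 and compute λ = 1240 / [13.6·1·(1/n_f² − 1/n_i²)].
Lines falling in [383, 431] nm: 7→2 (397.1 nm), 6→2 (410.3 nm).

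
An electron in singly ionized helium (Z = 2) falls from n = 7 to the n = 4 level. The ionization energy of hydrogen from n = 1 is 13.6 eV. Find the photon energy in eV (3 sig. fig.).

The Bohr energies scale as Z², so for Z = 2: E_n = −54.40/n² eV.
E_7 = −54.40/49 = −1.110 eV and E_4 = −54.40/16 = −3.400 eV.
The photon energy is |E_7 − E_4| = 2.29 eV.

2.29 eV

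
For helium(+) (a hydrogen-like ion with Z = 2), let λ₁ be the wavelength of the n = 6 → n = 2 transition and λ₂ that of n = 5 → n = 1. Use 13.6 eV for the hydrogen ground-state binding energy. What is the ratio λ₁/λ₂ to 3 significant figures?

4.32

λ ∝ 1/ΔE ∝ 1/(1/n_f² − 1/n_i²), and the Z² and hc factors cancel in the ratio.
λ₁/λ₂ = (1/1² − 1/5²)/(1/2² − 1/6²) = 0.9600/0.2222 = 4.32.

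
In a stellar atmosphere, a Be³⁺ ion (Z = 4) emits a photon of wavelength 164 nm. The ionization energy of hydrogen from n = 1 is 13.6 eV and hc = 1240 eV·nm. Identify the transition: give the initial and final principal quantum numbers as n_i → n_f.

n_i = 6, n_f = 4

The photon energy is ΔE = hc/λ = 1240 / 164 = 7.561 eV.
With Z = 4, ΔE = 217.6 × (1/n_f² − 1/n_i²), so 1/n_f² − 1/n_i² = 0.03475.
Trying n_f = 4 gives 1/n_i² = 0.02775, i.e. n_i ≈ 6; this pair matches.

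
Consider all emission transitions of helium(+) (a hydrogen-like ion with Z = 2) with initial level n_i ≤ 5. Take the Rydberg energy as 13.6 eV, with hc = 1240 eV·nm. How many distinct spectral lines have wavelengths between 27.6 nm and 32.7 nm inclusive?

Enumerate all n_i → n_f pairs with 1 ≤ n_f < n_i ≤ 5 and compute λ = 1240 / [13.6·4·(1/n_f² − 1/n_i²)].
Lines falling in [27.6, 32.7] nm: 2→1 (30.39 nm).

1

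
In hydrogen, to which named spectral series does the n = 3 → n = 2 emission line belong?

Balmer

The series is set by the lower level: n_f = 2 is the Balmer series.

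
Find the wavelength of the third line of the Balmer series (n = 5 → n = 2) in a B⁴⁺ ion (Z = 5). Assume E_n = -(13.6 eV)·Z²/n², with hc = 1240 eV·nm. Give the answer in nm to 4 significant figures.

The Balmer series terminates on n_f = 2; the third line has n_i = 2+3 = 5.
ΔE = 340.0 × (1/2² − 1/5²) = 71.40 eV.
λ = 1240 / 71.40 = 17.37 nm.

17.37 nm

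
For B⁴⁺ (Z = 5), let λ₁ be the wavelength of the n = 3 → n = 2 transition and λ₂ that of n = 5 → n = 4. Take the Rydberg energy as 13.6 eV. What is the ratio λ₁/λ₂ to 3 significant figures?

λ ∝ 1/ΔE ∝ 1/(1/n_f² − 1/n_i²), and the Z² and hc factors cancel in the ratio.
λ₁/λ₂ = (1/4² − 1/5²)/(1/2² − 1/3²) = 0.02250/0.1389 = 0.162.

0.162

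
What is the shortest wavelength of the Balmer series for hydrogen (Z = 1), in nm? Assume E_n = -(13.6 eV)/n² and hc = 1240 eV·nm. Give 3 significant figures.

The Balmer series has lower level n_f = 2; the series limit corresponds to n_i → ∞.
ΔE_max = 13.6 × 1 / 2² = 3.400 eV.
λ_min = 1240 / 3.400 = 365 nm.

365 nm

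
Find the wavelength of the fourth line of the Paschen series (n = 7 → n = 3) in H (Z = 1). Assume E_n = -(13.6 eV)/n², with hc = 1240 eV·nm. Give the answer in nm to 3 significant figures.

1010 nm

The Paschen series terminates on n_f = 3; the fourth line has n_i = 3+4 = 7.
ΔE = 13.60 × (1/3² − 1/7²) = 1.234 eV.
λ = 1240 / 1.234 = 1010 nm.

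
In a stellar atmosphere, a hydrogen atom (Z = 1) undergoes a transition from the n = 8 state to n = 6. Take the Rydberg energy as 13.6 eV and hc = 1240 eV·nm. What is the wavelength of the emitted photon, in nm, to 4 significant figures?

7503 nm

ΔE = 13.60 × (1/6² − 1/8²) = 13.60 × 0.01215 = 0.1653 eV.
λ = hc/ΔE = 1240 / 0.1653 = 7503 nm.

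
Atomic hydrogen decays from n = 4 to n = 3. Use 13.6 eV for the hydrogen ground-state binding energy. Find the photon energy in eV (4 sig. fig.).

E_4 = −13.60/16 = −0.8500 eV and E_3 = −13.60/9 = −1.511 eV.
The photon energy is |E_4 − E_3| = 0.6611 eV.

0.6611 eV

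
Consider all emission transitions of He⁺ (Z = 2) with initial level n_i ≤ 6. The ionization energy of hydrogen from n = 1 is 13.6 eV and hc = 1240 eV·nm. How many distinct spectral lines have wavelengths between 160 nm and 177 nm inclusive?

1

Enumerate all n_i → n_f pairs with 1 ≤ n_f < n_i ≤ 6 and compute λ = 1240 / [13.6·4·(1/n_f² − 1/n_i²)].
Lines falling in [160, 177] nm: 3→2 (164.1 nm).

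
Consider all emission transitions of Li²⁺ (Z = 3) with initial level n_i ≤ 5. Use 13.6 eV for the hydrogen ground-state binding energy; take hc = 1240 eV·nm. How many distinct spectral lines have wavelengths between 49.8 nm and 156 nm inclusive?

Enumerate all n_i → n_f pairs with 1 ≤ n_f < n_i ≤ 5 and compute λ = 1240 / [13.6·9·(1/n_f² − 1/n_i²)].
Lines falling in [49.8, 156] nm: 4→2 (54.03 nm), 3→2 (72.94 nm), 5→3 (142.5 nm).

3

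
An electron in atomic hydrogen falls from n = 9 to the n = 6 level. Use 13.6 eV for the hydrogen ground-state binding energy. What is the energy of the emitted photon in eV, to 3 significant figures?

E_9 = −13.60/81 = −0.1679 eV and E_6 = −13.60/36 = −0.3778 eV.
The photon energy is |E_9 − E_6| = 0.210 eV.

0.210 eV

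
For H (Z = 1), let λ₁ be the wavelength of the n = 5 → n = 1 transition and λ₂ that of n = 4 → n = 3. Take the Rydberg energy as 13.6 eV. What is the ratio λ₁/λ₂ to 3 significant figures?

0.0506

λ ∝ 1/ΔE ∝ 1/(1/n_f² − 1/n_i²), and the Z² and hc factors cancel in the ratio.
λ₁/λ₂ = (1/3² − 1/4²)/(1/1² − 1/5²) = 0.04861/0.9600 = 0.0506.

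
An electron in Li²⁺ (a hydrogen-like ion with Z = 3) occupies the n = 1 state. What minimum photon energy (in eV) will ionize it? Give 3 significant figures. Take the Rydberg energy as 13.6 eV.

E_n = −13.6 Z²/n² = −122.4/n² eV for Z = 3.
E_1 = −122.4/1 = −122 eV, so ionization (to E = 0) requires 122 eV.

122 eV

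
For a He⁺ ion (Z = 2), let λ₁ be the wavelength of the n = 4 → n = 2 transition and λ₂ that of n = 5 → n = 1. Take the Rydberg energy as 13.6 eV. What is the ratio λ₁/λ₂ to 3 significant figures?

λ ∝ 1/ΔE ∝ 1/(1/n_f² − 1/n_i²), and the Z² and hc factors cancel in the ratio.
λ₁/λ₂ = (1/1² − 1/5²)/(1/2² − 1/4²) = 0.9600/0.1875 = 5.12.

5.12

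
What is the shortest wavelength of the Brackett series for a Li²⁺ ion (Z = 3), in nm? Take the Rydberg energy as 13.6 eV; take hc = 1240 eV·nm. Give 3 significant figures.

The Brackett series has lower level n_f = 4; the series limit corresponds to n_i → ∞.
ΔE_max = 13.6 × 9 / 4² = 7.650 eV.
λ_min = 1240 / 7.650 = 162 nm.

162 nm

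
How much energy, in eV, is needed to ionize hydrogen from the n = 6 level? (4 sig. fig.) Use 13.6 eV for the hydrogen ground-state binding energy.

E_6 = −13.60/36 = −0.3778 eV, so ionization (to E = 0) requires 0.3778 eV.

0.3778 eV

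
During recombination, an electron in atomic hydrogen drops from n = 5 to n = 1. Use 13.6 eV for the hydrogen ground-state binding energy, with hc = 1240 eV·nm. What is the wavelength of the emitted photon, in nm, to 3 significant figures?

ΔE = 13.60 × (1/1² − 1/5²) = 13.60 × 0.9600 = 13.06 eV.
λ = hc/ΔE = 1240 / 13.06 = 95.0 nm.

95.0 nm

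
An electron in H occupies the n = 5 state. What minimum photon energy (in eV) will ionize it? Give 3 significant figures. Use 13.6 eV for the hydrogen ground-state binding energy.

E_5 = −13.60/25 = −0.544 eV, so ionization (to E = 0) requires 0.544 eV.

0.544 eV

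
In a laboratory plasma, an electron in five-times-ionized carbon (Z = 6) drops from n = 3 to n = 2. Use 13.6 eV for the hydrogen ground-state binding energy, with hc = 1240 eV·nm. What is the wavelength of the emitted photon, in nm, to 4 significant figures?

18.24 nm

For Z = 6 the level energies scale as Z², so the effective Rydberg energy is 13.6 × 36 = 489.6 eV.
ΔE = 489.6 × (1/2² − 1/3²) = 489.6 × 0.1389 = 68.00 eV.
λ = hc/ΔE = 1240 / 68.00 = 18.24 nm.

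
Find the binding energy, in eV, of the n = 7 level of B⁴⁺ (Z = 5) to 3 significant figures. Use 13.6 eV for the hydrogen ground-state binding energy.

6.94 eV

E_n = −13.6 Z²/n² = −340.0/n² eV for Z = 5.
E_7 = −340.0/49 = −6.94 eV, so ionization (to E = 0) requires 6.94 eV.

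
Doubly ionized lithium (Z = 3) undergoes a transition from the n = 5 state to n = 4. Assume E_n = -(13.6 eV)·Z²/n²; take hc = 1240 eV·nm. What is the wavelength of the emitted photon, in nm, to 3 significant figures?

For Z = 3 the level energies scale as Z², so the effective Rydberg energy is 13.6 × 9 = 122.4 eV.
ΔE = 122.4 × (1/4² − 1/5²) = 122.4 × 0.02250 = 2.754 eV.
λ = hc/ΔE = 1240 / 2.754 = 450 nm.

450 nm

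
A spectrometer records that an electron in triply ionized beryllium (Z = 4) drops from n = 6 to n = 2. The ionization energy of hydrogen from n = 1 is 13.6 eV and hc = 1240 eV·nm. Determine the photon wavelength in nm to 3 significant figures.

25.6 nm

For Z = 4 the level energies scale as Z², so the effective Rydberg energy is 13.6 × 16 = 217.6 eV.
ΔE = 217.6 × (1/2² − 1/6²) = 217.6 × 0.2222 = 48.36 eV.
λ = hc/ΔE = 1240 / 48.36 = 25.6 nm.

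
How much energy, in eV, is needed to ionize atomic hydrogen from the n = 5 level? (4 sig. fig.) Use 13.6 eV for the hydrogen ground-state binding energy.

E_5 = −13.60/25 = −0.5440 eV, so ionization (to E = 0) requires 0.5440 eV.

0.5440 eV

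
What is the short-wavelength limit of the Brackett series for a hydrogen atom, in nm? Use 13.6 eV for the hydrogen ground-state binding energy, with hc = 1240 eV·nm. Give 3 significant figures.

1460 nm

The Brackett series has lower level n_f = 4; the series limit corresponds to n_i → ∞.
ΔE_max = 13.6 × 1 / 4² = 0.8500 eV.
λ_min = 1240 / 0.8500 = 1460 nm.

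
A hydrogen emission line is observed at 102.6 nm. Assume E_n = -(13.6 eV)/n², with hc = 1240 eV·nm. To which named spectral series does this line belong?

Lyman

ΔE = 1240/102.6 = 12.09 eV.
This matches 13.6 × (1/1² − 1/3²), so n_f = 1: the Lyman series.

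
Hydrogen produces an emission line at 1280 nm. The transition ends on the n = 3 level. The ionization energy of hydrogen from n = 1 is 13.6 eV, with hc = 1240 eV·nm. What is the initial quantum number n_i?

The photon energy is ΔE = hc/λ = 1240 / 1280 = 0.9688 eV.
With Z = 1, ΔE = 13.60 × (1/n_f² − 1/n_i²), so 1/n_f² − 1/n_i² = 0.07123.
With n_f = 3: 1/n_i² = 1/9 − 0.07123 = 0.03988, so n_i ≈ 5.01.

n_i = 5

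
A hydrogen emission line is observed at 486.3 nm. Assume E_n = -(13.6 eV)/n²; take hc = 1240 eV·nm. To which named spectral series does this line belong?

ΔE = 1240/486.3 = 2.550 eV.
This matches 13.6 × (1/2² − 1/4²), so n_f = 2: the Balmer series.

Balmer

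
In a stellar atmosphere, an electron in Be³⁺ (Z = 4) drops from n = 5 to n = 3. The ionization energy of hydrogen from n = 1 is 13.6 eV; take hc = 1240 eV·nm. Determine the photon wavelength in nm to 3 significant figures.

80.1 nm

For Z = 4 the level energies scale as Z², so the effective Rydberg energy is 13.6 × 16 = 217.6 eV.
ΔE = 217.6 × (1/3² − 1/5²) = 217.6 × 0.07111 = 15.47 eV.
λ = hc/ΔE = 1240 / 15.47 = 80.1 nm.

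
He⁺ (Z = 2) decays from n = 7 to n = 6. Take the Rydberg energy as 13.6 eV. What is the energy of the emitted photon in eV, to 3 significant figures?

0.401 eV

The Bohr energies scale as Z², so for Z = 2: E_n = −54.40/n² eV.
E_7 = −54.40/49 = −1.110 eV and E_6 = −54.40/36 = −1.511 eV.
The photon energy is |E_7 − E_6| = 0.401 eV.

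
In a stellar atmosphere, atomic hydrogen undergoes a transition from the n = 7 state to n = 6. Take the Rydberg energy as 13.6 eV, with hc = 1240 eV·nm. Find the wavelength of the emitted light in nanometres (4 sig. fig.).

12370 nm

ΔE = 13.60 × (1/6² − 1/7²) = 13.60 × 0.007370 = 0.1002 eV.
λ = hc/ΔE = 1240 / 0.1002 = 12370 nm.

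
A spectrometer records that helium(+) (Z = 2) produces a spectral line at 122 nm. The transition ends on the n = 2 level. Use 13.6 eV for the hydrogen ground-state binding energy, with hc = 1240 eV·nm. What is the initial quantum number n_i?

The photon energy is ΔE = hc/λ = 1240 / 122 = 10.16 eV.
With Z = 2, ΔE = 54.40 × (1/n_f² − 1/n_i²), so 1/n_f² − 1/n_i² = 0.1868.
With n_f = 2: 1/n_i² = 1/4 − 0.1868 = 0.06316, so n_i ≈ 3.98.

n_i = 4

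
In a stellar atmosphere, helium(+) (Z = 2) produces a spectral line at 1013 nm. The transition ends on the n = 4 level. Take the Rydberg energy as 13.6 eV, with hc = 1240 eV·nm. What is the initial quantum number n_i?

The photon energy is ΔE = hc/λ = 1240 / 1013 = 1.224 eV.
With Z = 2, ΔE = 54.40 × (1/n_f² − 1/n_i²), so 1/n_f² − 1/n_i² = 0.02250.
With n_f = 4: 1/n_i² = 1/16 − 0.02250 = 0.04000, so n_i ≈ 5.00.

n_i = 5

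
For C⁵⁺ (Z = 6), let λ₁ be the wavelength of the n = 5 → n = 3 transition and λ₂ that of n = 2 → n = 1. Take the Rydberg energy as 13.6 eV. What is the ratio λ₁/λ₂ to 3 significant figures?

λ ∝ 1/ΔE ∝ 1/(1/n_f² − 1/n_i²), and the Z² and hc factors cancel in the ratio.
λ₁/λ₂ = (1/1² − 1/2²)/(1/3² − 1/5²) = 0.7500/0.07111 = 10.5.

10.5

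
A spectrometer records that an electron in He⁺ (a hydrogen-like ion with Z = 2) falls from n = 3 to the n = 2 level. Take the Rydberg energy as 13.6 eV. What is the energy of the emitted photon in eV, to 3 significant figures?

The Bohr energies scale as Z², so for Z = 2: E_n = −54.40/n² eV.
E_3 = −54.40/9 = −6.044 eV and E_2 = −54.40/4 = −13.60 eV.
The photon energy is |E_3 − E_2| = 7.56 eV.

7.56 eV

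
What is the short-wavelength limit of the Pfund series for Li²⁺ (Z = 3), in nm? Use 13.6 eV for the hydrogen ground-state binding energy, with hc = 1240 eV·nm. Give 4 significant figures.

253.3 nm

The Pfund series has lower level n_f = 5; the series limit corresponds to n_i → ∞.
ΔE_max = 13.6 × 9 / 5² = 4.896 eV.
λ_min = 1240 / 4.896 = 253.3 nm.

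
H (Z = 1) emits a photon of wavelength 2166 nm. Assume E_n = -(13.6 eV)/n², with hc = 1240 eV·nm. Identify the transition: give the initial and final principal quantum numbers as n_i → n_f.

n_i = 7, n_f = 4

The photon energy is ΔE = hc/λ = 1240 / 2166 = 0.5725 eV.
With Z = 1, ΔE = 13.60 × (1/n_f² − 1/n_i²), so 1/n_f² − 1/n_i² = 0.04209.
Trying n_f = 4 gives 1/n_i² = 0.02041, i.e. n_i ≈ 7; this pair matches.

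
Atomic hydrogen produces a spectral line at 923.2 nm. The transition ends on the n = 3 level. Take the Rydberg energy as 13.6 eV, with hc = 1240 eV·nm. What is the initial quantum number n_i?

n_i = 9

The photon energy is ΔE = hc/λ = 1240 / 923.2 = 1.343 eV.
With Z = 1, ΔE = 13.60 × (1/n_f² − 1/n_i²), so 1/n_f² − 1/n_i² = 0.09876.
With n_f = 3: 1/n_i² = 1/9 − 0.09876 = 0.01235, so n_i ≈ 9.00.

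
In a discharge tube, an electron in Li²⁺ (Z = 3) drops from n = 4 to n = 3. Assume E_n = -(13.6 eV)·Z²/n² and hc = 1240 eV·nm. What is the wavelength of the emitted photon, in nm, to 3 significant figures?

For Z = 3 the level energies scale as Z², so the effective Rydberg energy is 13.6 × 9 = 122.4 eV.
ΔE = 122.4 × (1/3² − 1/4²) = 122.4 × 0.04861 = 5.950 eV.
λ = hc/ΔE = 1240 / 5.950 = 208 nm.

208 nm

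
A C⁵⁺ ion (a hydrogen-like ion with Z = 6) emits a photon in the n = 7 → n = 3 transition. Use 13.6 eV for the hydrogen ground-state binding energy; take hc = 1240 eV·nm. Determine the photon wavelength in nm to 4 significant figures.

For Z = 6 the level energies scale as Z², so the effective Rydberg energy is 13.6 × 36 = 489.6 eV.
ΔE = 489.6 × (1/3² − 1/7²) = 489.6 × 0.09070 = 44.41 eV.
λ = hc/ΔE = 1240 / 44.41 = 27.92 nm.

27.92 nm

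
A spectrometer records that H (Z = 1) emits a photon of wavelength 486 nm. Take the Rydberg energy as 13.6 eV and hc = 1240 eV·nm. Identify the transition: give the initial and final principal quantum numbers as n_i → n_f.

n_i = 4, n_f = 2

The photon energy is ΔE = hc/λ = 1240 / 486 = 2.551 eV.
With Z = 1, ΔE = 13.60 × (1/n_f² − 1/n_i²), so 1/n_f² − 1/n_i² = 0.1876.
Trying n_f = 2 gives 1/n_i² = 0.06239, i.e. n_i ≈ 4; this pair matches.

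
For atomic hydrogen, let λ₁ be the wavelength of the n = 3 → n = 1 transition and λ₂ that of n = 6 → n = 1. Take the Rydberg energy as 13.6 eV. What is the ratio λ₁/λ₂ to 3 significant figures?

1.09

λ ∝ 1/ΔE ∝ 1/(1/n_f² − 1/n_i²), and the Z² and hc factors cancel in the ratio.
λ₁/λ₂ = (1/1² − 1/6²)/(1/1² − 1/3²) = 0.9722/0.8889 = 1.09.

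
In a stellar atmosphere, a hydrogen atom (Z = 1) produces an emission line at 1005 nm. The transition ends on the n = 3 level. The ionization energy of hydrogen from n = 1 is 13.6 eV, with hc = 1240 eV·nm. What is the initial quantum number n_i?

n_i = 7

The photon energy is ΔE = hc/λ = 1240 / 1005 = 1.234 eV.
With Z = 1, ΔE = 13.60 × (1/n_f² − 1/n_i²), so 1/n_f² − 1/n_i² = 0.09072.
With n_f = 3: 1/n_i² = 1/9 − 0.09072 = 0.02039, so n_i ≈ 7.00.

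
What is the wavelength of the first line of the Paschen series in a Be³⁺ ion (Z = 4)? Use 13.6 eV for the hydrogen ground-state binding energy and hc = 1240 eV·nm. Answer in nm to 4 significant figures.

The Paschen series terminates on n_f = 3; the first line has n_i = 3+1 = 4.
ΔE = 217.6 × (1/3² − 1/4²) = 10.58 eV.
λ = 1240 / 10.58 = 117.2 nm.

117.2 nm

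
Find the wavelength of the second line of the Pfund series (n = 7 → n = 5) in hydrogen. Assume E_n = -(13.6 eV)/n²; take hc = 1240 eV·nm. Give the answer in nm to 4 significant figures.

The Pfund series terminates on n_f = 5; the second line has n_i = 5+2 = 7.
ΔE = 13.60 × (1/5² − 1/7²) = 0.2664 eV.
λ = 1240 / 0.2664 = 4654 nm.

4654 nm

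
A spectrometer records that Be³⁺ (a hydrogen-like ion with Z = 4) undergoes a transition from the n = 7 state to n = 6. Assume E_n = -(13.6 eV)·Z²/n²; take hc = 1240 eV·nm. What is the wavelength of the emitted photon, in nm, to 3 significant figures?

For Z = 4 the level energies scale as Z², so the effective Rydberg energy is 13.6 × 16 = 217.6 eV.
ΔE = 217.6 × (1/6² − 1/7²) = 217.6 × 0.007370 = 1.604 eV.
λ = hc/ΔE = 1240 / 1.604 = 773 nm.

773 nm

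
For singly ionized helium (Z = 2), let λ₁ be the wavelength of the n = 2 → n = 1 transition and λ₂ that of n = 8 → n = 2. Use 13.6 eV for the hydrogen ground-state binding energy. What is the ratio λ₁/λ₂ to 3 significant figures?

λ ∝ 1/ΔE ∝ 1/(1/n_f² − 1/n_i²), and the Z² and hc factors cancel in the ratio.
λ₁/λ₂ = (1/2² − 1/8²)/(1/1² − 1/2²) = 0.2344/0.7500 = 0.313.

0.313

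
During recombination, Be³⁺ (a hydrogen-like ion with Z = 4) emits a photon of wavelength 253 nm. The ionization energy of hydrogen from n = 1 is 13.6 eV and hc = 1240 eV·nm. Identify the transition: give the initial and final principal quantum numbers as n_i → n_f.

The photon energy is ΔE = hc/λ = 1240 / 253 = 4.901 eV.
With Z = 4, ΔE = 217.6 × (1/n_f² − 1/n_i²), so 1/n_f² − 1/n_i² = 0.02252.
Trying n_f = 4 gives 1/n_i² = 0.03998, i.e. n_i ≈ 5; this pair matches.

n_i = 5, n_f = 4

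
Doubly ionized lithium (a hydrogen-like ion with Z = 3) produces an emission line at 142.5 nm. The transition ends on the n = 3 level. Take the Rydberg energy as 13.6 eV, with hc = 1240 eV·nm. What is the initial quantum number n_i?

The photon energy is ΔE = hc/λ = 1240 / 142.5 = 8.702 eV.
With Z = 3, ΔE = 122.4 × (1/n_f² − 1/n_i²), so 1/n_f² − 1/n_i² = 0.07109.
With n_f = 3: 1/n_i² = 1/9 − 0.07109 = 0.04002, so n_i ≈ 5.00.

n_i = 5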